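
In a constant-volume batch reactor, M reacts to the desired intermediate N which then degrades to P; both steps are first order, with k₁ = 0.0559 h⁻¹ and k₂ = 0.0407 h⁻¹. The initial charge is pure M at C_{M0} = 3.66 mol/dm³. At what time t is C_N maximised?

20.9 h

For first-order series the maximum of C_N occurs at t_opt = ln(k₂/k₁)/(k₂−k₁).
= ln(0.0407/0.0559)/(0.0407−0.0559) = ln(0.7281)/-0.01520 = -0.3173/-0.01520 = 20.9 h.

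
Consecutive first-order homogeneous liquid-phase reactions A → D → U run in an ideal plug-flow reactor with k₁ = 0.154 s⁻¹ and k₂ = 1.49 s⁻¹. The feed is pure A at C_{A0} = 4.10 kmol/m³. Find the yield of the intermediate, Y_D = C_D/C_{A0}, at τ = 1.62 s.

The intermediate concentration in a first-order A→B→C sequence is C_D = k₁C_{A0}(e^(−k₁τ) − e^(−k₂τ))/(k₂−k₁).
e^(−k₁τ) = e^(−0.154×1.62) = e^(−0.2495) = 0.7792; e^(−k₂τ) = e^(−2.414) = 0.08947.
C_D = 0.154×4.10/(1.49−0.154) × (0.7792−0.08947) = 0.4726×0.6897 = 0.3260 kmol/m³.
Y_D = C_D/C_{A0} = 0.3260/4.10 = 0.0795.

0.0795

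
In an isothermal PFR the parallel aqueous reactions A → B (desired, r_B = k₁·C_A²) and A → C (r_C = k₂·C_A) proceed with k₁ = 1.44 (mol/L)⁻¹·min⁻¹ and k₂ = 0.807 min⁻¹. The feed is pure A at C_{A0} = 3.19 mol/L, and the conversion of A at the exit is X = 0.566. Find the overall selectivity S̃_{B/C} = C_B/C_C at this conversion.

C_A = C_{A0}(1−X) = 1.384 mol/L.
Along a PFR/batch, dC_C/dC_A = −r_C/(r_B+r_C) = −k₂/(k₂+k₁·C_A).
Integrating from C_{A0} to C_A: C_C = (0.807/1.44)·ln[(0.807+1.44·3.19)/(0.807+1.44·1.38)] = 0.5604·ln(5.401/2.801) = 0.3680 mol/L.
Then C_B = (C_{A0}−C_A) − C_C = 1.806 − 0.3680 = 1.438 mol/L.
S̃_{B/C} = C_B/C_C = 1.438/0.3680 = 3.91.

3.91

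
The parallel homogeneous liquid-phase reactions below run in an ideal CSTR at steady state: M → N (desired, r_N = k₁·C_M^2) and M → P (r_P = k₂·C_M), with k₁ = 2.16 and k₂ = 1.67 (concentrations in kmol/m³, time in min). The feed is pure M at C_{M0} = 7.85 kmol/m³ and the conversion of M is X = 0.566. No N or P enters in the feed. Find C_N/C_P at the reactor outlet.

4.41

Exit C_M = C_{M0}(1−X) = 7.85×0.434 = 3.407 kmol/m³.
In a CSTR the entire volume is at exit conditions, so r_N = 2.16×3.407^2 = 25.07 and r_P = 1.67×3.407 = 5.690.
Overall selectivity = C_N/C_P = r_Nτ/(r_Pτ) = r_N/r_P = 4.41.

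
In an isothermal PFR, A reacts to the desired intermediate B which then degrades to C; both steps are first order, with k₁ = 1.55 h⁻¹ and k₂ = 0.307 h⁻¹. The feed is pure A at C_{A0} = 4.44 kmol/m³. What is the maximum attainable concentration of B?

2.98 kmol/m³

At the optimum, C_{B,max}/C_{A0} = (k₁/k₂)^[k₂/(k₂−k₁)].
= (1.55/0.307)^(0.307/(0.307−1.55)) = (5.049)^(-0.2470) = 0.6704.
C_{B,max} = 0.6704×4.44 = 2.98 kmol/m³.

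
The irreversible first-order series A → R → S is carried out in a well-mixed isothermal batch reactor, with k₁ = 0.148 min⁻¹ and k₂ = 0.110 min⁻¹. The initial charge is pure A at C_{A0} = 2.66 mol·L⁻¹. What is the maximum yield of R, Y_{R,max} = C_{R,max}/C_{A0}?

At the optimum, C_{R,max}/C_{A0} = (k₁/k₂)^[k₂/(k₂−k₁)].
= (0.148/0.110)^(0.110/(0.110−0.148)) = (1.345)^(-2.895) = 0.4236.

0.424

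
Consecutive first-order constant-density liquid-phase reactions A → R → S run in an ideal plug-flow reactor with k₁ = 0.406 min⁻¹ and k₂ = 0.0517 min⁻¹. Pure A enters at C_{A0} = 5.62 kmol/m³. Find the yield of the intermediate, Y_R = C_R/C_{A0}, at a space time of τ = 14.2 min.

The intermediate concentration in a first-order A→B→C sequence is C_R = k₁C_{A0}(e^(−k₁τ) − e^(−k₂τ))/(k₂−k₁).
e^(−k₁τ) = e^(−0.406×14.2) = e^(−5.765) = 0.003135; e^(−k₂τ) = e^(−0.7341) = 0.4799.
C_R = 0.406×5.62/(0.0517−0.406) × (0.003135−0.4799) = (-6.440)×(-0.4768) = 3.071 kmol/m³.
Y_R = C_R/C_{A0} = 3.071/5.62 = 0.546.

0.546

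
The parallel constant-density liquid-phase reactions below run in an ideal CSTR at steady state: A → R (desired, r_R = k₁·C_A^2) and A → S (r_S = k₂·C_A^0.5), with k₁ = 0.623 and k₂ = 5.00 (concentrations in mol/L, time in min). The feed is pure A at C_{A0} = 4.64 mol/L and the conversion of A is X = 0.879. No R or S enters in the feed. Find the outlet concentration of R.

0.203 mol/L

Exit C_A = C_{A0}(1−X) = 4.64×0.121 = 0.5614 mol/L.
In a CSTR the entire volume is at exit conditions, so r_R = 0.623×0.5614^2 = 0.1964 and r_S = 5.00×0.5614^0.5 = 3.746.
Fraction of consumed A going to R: r_R/(r_R+r_S) = 0.04981.
C_R = 0.04981·C_{A0}·X = 0.04981×4.64×0.879 = 0.203 mol/L.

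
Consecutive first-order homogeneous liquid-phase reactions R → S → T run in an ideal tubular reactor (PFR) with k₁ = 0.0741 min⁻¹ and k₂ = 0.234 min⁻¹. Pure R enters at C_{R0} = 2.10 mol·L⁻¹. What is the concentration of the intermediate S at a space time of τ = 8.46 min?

For first-order series with pure R initially, C_S(τ) = k₁C_{R0}/(k₂−k₁)·(e^(−k₁τ) − e^(−k₂τ)).
e^(−k₁τ) = e^(−0.0741×8.46) = e^(−0.6269) = 0.5343; e^(−k₂τ) = e^(−1.980) = 0.1381.
C_S = 0.0741×2.10/(0.234−0.0741) × (0.5343−0.1381) = 0.9732×0.3961 = 0.3855 mol·L⁻¹.

0.386 mol·L⁻¹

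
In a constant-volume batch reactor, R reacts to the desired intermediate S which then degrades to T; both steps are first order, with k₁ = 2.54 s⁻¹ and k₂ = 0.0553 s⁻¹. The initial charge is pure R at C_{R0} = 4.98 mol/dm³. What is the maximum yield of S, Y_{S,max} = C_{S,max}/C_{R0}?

For a first-order series the maximum intermediate yield is C_{S,max}/C_{R0} = (k₁/k₂)^[k₂/(k₂−k₁)].
= (2.54/0.0553)^(0.0553/(0.0553−2.54)) = (45.93)^(-0.02226) = 0.9183.

0.918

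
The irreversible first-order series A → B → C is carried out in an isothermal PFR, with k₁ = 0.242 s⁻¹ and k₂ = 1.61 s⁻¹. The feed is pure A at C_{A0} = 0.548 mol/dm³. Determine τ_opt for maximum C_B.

The intermediate peaks when r₁ = r₂, i.e. k₁e^(−k₁τ) = k₂e^(−k₂τ), giving τ_opt = ln(k₂/k₁)/(k₂−k₁).
= ln(1.61/0.242)/(1.61−0.242) = ln(6.653)/1.368 = 1.895/1.368 = 1.39 s.

1.39 s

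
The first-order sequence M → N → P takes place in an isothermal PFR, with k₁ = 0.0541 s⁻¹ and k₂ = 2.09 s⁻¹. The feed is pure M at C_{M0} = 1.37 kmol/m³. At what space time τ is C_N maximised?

For first-order series the maximum of C_N occurs at τ_opt = ln(k₂/k₁)/(k₂−k₁).
= ln(2.09/0.0541)/(2.09−0.0541) = ln(38.63)/2.036 = 3.654/2.036 = 1.79 s.

1.79 s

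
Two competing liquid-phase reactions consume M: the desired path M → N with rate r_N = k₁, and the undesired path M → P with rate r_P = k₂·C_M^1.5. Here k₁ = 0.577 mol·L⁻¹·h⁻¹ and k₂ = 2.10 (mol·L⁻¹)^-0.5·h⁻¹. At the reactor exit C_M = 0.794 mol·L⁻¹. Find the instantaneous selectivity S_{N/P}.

0.388

S_{N/P} = r_N/r_P = (k₁)/(k₂·C_M^1.5) = (k₁/k₂)·C_M^-1.5.
= (0.577) / (2.10×0.7940^1.5) = 0.5770/1.486 = 0.388.
The undesired path is higher order in M, so low C_M (CSTR or dilute feed) favours N.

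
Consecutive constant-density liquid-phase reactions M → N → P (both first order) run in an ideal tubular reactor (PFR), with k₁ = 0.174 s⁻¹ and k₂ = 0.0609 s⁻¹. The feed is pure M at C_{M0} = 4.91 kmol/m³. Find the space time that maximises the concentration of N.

9.28 s

For first-order series the maximum of C_N occurs at τ_opt = ln(k₂/k₁)/(k₂−k₁).
= ln(0.0609/0.174)/(0.0609−0.174) = ln(0.3500)/-0.1131 = -1.050/-0.1131 = 9.28 s.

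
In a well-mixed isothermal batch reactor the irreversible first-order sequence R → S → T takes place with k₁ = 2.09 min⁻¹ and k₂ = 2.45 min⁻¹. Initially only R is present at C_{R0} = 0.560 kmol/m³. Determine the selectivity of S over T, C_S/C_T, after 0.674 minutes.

For first-order series with pure R initially, C_S(t) = k₁C_{R0}/(k₂−k₁)·(e^(−k₁t) − e^(−k₂t)).
e^(−k₁t) = e^(−2.09×0.674) = e^(−1.409) = 0.2445; e^(−k₂t) = e^(−1.651) = 0.1918.
C_S = 2.09×0.560/(2.45−2.09) × (0.2445−0.1918) = 3.251×0.05267 = 0.1712 kmol/m³.
C_R = C_{R0}e^(−k₁t) = 0.1369 kmol/m³, so C_T = C_{R0}−C_R−C_S = 0.2519 kmol/m³; C_S/C_T = 0.680.

0.680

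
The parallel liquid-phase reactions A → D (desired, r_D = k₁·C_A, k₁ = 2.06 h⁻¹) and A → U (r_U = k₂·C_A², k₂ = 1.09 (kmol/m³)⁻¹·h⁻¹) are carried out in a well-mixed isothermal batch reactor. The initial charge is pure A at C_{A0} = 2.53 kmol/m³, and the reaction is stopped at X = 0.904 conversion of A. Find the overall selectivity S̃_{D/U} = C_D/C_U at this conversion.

1.51

C_A = C_{A0}(1−X) = 0.2429 kmol/m³.
Along a PFR/batch, dC_D/dC_A = −r_D/(r_D+r_U) = −k₁/(k₁+k₂·C_A).
Integrating from C_{A0} to C_A: C_D = (2.06/1.09)·ln[(2.06+1.09·2.53)/(2.06+1.09·0.243)] = 1.890·ln(4.818/2.325) = 1.377 kmol/m³.
C_U = (C_{A0}−C_A)−C_D = 0.9100 kmol/m³; S̃_{D/U} = 1.377/0.9100 = 1.51.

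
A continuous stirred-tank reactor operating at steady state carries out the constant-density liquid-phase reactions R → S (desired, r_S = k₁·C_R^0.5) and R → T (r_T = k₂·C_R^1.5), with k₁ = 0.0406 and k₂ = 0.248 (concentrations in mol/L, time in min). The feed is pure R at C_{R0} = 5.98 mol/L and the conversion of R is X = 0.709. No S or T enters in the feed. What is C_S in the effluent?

0.365 mol/L

Exit C_R = C_{R0}(1−X) = 5.98×0.291 = 1.740 mol/L.
A CSTR operates uniformly at the exit composition, giving r_S = 0.05356 and r_T = 0.5693 (each k·C_R^n at C_R = 1.740).
Fraction of consumed R going to S: r_S/(r_S+r_T) = 0.08599.
C_S = 0.08599·C_{R0}·X = 0.08599×5.98×0.709 = 0.365 mol/L.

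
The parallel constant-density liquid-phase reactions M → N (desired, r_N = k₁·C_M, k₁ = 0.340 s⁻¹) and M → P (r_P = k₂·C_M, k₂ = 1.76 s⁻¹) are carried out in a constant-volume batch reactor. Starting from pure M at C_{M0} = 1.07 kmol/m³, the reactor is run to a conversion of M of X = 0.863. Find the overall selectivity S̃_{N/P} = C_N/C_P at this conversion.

0.193

C_M = C_{M0}(1−X) = 0.1466 kmol/m³.
Both paths are first order in M, so the instantaneous fraction to N is constant: dC_N/d(−C_M) = k₁/(k₁+k₂) = 0.1619.
C_N = 0.1619·(C_{M0}−C_M) = 0.1619×0.9234 = 0.150 kmol/m³.
C_P = (C_{M0}−C_M)−C_N = 0.7739 kmol/m³; S̃_{N/P} = 0.1495/0.7739 = 0.193.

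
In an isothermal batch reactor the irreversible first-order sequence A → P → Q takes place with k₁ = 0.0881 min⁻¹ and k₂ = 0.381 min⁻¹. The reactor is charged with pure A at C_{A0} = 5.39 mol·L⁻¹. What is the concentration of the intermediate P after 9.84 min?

The intermediate concentration in a first-order A→B→C sequence is C_P = k₁C_{A0}(e^(−k₁t) − e^(−k₂t))/(k₂−k₁).
e^(−k₁t) = e^(−0.0881×9.84) = e^(−0.8669) = 0.4203; e^(−k₂t) = e^(−3.749) = 0.02354.
C_P = 0.0881×5.39/(0.381−0.0881) × (0.4203−0.02354) = 1.621×0.3967 = 0.6432 mol·L⁻¹.

0.643 mol·L⁻¹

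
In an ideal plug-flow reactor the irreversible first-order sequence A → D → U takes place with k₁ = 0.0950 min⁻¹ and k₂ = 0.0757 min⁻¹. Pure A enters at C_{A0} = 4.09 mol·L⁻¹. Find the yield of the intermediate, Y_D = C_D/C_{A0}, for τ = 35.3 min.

The intermediate concentration in a first-order A→B→C sequence is C_D = k₁C_{A0}(e^(−k₁τ) − e^(−k₂τ))/(k₂−k₁).
e^(−k₁τ) = e^(−0.0950×35.3) = e^(−3.353) = 0.03496; e^(−k₂τ) = e^(−2.672) = 0.06910.
C_D = 0.0950×4.09/(0.0757−0.0950) × (0.03496−0.06910) = (-20.13)×(-0.03414) = 0.6873 mol·L⁻¹.
Y_D = C_D/C_{A0} = 0.6873/4.09 = 0.168.

0.168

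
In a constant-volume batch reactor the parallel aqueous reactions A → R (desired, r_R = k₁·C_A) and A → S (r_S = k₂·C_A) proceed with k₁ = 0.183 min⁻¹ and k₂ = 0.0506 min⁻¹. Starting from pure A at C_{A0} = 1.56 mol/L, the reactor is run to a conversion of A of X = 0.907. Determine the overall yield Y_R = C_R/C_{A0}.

C_A = C_{A0}(1−X) = 0.1451 mol/L.
Both paths are first order in A, so the instantaneous fraction to R is constant: dC_R/d(−C_A) = k₁/(k₁+k₂) = 0.7834.
C_R = 0.7834·(C_{A0}−C_A) = 0.7834×1.415 = 1.11 mol/L.
Y_R = C_R/C_{A0} = 1.108/1.56 = 0.711.

0.711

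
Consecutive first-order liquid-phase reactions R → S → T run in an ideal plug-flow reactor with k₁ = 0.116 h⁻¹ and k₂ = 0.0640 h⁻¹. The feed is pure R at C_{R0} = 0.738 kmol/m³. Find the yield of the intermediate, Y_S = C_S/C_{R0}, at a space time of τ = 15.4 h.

The intermediate concentration in a first-order A→B→C sequence is C_S = k₁C_{R0}(e^(−k₁τ) − e^(−k₂τ))/(k₂−k₁).
e^(−k₁τ) = e^(−0.116×15.4) = e^(−1.786) = 0.1676; e^(−k₂τ) = e^(−0.9856) = 0.3732.
C_S = 0.116×0.738/(0.0640−0.116) × (0.1676−0.3732) = (-1.646)×(-0.2057) = 0.3386 kmol/m³.
Y_S = C_S/C_{R0} = 0.3386/0.738 = 0.459.

0.459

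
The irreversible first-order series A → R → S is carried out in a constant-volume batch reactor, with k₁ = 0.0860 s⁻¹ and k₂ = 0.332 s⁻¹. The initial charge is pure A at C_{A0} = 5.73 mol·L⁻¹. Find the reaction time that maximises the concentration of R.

The intermediate peaks when r₁ = r₂, i.e. k₁e^(−k₁t) = k₂e^(−k₂t), giving t_opt = ln(k₂/k₁)/(k₂−k₁).
= ln(0.332/0.0860)/(0.332−0.0860) = ln(3.860)/0.2460 = 1.351/0.2460 = 5.49 s.

5.49 s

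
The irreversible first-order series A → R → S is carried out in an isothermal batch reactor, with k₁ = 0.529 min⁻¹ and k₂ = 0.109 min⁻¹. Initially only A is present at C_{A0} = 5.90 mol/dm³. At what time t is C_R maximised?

Setting dC_R/dt = 0 gives t_opt = ln(k₂/k₁)/(k₂−k₁).
= ln(0.109/0.529)/(0.109−0.529) = ln(0.2060)/-0.4200 = -1.580/-0.4200 = 3.76 min.

3.76 min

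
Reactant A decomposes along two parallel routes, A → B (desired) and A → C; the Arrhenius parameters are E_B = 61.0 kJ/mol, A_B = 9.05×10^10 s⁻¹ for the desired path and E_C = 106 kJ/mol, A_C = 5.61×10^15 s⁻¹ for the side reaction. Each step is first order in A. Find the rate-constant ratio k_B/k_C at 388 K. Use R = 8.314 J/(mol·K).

18.5

With equal orders, S_{B/C} = k_B/k_C = (A_B/A_C)·exp[(E_C−E_B)/(RT)].
(E_C−E_B)/(RT) = (106−61.0)×10³/(8.314×388) = 45000/3226 = 13.95.
k_B/k_C = (9.05×10^10/5.61×10^15)·exp(13.95) = 1.613×10^-5 × 1.144×10^6 = 18.5.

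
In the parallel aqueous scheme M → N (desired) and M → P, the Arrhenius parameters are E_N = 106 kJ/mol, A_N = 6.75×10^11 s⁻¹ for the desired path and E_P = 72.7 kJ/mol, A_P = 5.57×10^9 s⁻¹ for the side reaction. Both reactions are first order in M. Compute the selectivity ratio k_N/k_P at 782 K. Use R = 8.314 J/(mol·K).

With equal orders, S_{N/P} = k_N/k_P = (A_N/A_P)·exp[(E_P−E_N)/(RT)].
(E_P−E_N)/(RT) = (72.7−106)×10³/(8.314×782) = -33300/6502 = -5.122.
k_N/k_P = (6.75×10^11/5.57×10^9)·exp(-5.122) = 121.2 × 0.005965 = 0.723.

0.723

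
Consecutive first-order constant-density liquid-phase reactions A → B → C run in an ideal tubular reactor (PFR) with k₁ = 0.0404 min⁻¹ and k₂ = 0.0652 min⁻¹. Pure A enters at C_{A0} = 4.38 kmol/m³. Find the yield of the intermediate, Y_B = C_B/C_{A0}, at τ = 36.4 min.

0.223

The intermediate concentration in a first-order A→B→C sequence is C_B = k₁C_{A0}(e^(−k₁τ) − e^(−k₂τ))/(k₂−k₁).
e^(−k₁τ) = e^(−0.0404×36.4) = e^(−1.471) = 0.2298; e^(−k₂τ) = e^(−2.373) = 0.09317.
C_B = 0.0404×4.38/(0.0652−0.0404) × (0.2298−0.09317) = 7.135×0.1366 = 0.9748 kmol/m³.
Y_B = C_B/C_{A0} = 0.9748/4.38 = 0.223.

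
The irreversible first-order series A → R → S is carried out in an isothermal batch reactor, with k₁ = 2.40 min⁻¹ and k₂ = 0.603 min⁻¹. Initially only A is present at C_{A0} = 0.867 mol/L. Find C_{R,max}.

At the optimum, C_{R,max}/C_{A0} = (k₁/k₂)^[k₂/(k₂−k₁)].
= (2.40/0.603)^(0.603/(0.603−2.40)) = (3.980)^(-0.3356) = 0.6291.
C_{R,max} = 0.6291×0.867 = 0.545 mol/L.

0.545 mol/L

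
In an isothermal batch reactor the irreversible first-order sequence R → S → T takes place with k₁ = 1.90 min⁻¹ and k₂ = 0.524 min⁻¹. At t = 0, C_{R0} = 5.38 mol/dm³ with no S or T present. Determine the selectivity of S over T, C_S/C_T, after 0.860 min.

3.14

The intermediate concentration in a first-order A→B→C sequence is C_S = k₁C_{R0}(e^(−k₁t) − e^(−k₂t))/(k₂−k₁).
e^(−k₁t) = e^(−1.90×0.860) = e^(−1.634) = 0.1951; e^(−k₂t) = e^(−0.4506) = 0.6372.
C_S = 1.90×5.38/(0.524−1.90) × (0.1951−0.6372) = (-7.429)×(-0.4421) = 3.284 mol/dm³.
C_R = C_{R0}e^(−k₁t) = 1.050 mol/dm³, so C_T = C_{R0}−C_R−C_S = 1.046 mol/dm³; C_S/C_T = 3.14.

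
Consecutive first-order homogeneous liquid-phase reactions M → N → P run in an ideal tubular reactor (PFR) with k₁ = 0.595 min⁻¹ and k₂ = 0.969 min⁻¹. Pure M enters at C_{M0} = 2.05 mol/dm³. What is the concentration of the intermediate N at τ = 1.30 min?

0.579 mol/dm³

The intermediate concentration in a first-order A→B→C sequence is C_N = k₁C_{M0}(e^(−k₁τ) − e^(−k₂τ))/(k₂−k₁).
e^(−k₁τ) = e^(−0.595×1.30) = e^(−0.7735) = 0.4614; e^(−k₂τ) = e^(−1.260) = 0.2837.
C_N = 0.595×2.05/(0.969−0.595) × (0.4614−0.2837) = 3.261×0.1777 = 0.5794 mol/dm³.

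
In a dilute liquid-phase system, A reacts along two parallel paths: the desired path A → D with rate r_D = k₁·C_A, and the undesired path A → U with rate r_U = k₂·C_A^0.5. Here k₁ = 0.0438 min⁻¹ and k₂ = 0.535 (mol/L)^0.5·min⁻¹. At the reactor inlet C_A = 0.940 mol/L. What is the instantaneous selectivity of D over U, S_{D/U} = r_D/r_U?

0.0794

S_{D/U} = r_D/r_U = (k₁·C_A)/(k₂·C_A^0.5) = (k₁/k₂)·C_A^0.5.
= (0.0438×0.9400) / (0.535×0.9400^0.5) = 0.04117/0.5187 = 0.0794.
Since the desired path is higher order in A, keeping C_A high (PFR or concentrated feed) favours D.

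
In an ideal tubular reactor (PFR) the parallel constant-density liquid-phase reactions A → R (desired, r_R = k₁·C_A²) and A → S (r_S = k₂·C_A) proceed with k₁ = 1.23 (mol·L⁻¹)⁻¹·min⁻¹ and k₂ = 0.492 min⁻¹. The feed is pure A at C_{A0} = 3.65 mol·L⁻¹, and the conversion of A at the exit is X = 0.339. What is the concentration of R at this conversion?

C_A = C_{A0}(1−X) = 2.413 mol·L⁻¹.
Along a PFR/batch, dC_S/dC_A = −r_S/(r_R+r_S) = −k₂/(k₂+k₁·C_A).
Integrating from C_{A0} to C_A: C_S = (0.492/1.23)·ln[(0.492+1.23·3.65)/(0.492+1.23·2.41)] = 0.4000·ln(4.981/3.460) = 0.1458 mol·L⁻¹.
Then C_R = (C_{A0}−C_A) − C_S = 1.237 − 0.1458 = 1.092 mol·L⁻¹.

1.09 mol·L⁻¹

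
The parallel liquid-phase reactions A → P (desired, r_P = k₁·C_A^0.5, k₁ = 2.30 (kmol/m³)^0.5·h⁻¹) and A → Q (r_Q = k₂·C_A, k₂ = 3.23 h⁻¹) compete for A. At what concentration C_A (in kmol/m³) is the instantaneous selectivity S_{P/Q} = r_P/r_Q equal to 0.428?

2.77 kmol/m³

S_{P/Q} = (k₁/k₂)·C_A^-0.5 ⇒ C_A = (S·k₂/k₁)^(-2).
= (0.428×3.23/2.30)^(-2) = (0.6011)^(-2) = 2.77 kmol/m³.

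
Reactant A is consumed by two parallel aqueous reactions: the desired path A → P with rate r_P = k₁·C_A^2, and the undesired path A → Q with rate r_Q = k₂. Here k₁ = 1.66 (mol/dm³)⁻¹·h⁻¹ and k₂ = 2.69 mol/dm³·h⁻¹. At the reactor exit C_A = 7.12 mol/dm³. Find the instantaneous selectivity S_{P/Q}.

S_{P/Q} = r_P/r_Q = (k₁·C_A^2)/(k₂) = (k₁/k₂)·C_A^2.
= (1.66×7.120^2) / (2.69) = 84.15/2.690 = 31.3.
Since the desired path is higher order in A, keeping C_A high (PFR or concentrated feed) favours P.

31.3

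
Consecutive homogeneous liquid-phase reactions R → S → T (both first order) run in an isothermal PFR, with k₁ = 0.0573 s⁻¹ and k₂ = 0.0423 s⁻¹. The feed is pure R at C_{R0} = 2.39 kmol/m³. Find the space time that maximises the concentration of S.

For first-order series the maximum of C_S occurs at τ_opt = ln(k₂/k₁)/(k₂−k₁).
= ln(0.0423/0.0573)/(0.0423−0.0573) = ln(0.7382)/-0.01500 = -0.3035/-0.01500 = 20.2 s.

20.2 s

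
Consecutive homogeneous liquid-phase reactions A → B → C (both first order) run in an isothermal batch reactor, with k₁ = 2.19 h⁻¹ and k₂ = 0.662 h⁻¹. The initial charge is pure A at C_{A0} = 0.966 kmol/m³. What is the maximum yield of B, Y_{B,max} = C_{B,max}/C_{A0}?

0.596

At the optimum, C_{B,max}/C_{A0} = (k₁/k₂)^[k₂/(k₂−k₁)].
= (2.19/0.662)^(0.662/(0.662−2.19)) = (3.308)^(-0.4332) = 0.5955.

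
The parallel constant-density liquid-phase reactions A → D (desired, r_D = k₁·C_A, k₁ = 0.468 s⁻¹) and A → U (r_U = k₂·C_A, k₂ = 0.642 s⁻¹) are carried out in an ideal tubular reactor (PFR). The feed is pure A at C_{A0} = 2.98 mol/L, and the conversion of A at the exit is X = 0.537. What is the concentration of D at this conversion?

0.675 mol/L

C_A = C_{A0}(1−X) = 1.380 mol/L.
Both paths are first order in A, so the instantaneous fraction to D is constant: dC_D/d(−C_A) = k₁/(k₁+k₂) = 0.4216.
C_D = 0.4216·(C_{A0}−C_A) = 0.4216×1.600 = 0.675 mol/L.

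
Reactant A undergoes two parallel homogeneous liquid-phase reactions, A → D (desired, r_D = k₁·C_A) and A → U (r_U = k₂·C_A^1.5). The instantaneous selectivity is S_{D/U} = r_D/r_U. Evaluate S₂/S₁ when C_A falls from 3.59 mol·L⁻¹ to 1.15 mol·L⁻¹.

1.77

S_{D/U} = (k₁/k₂)·C_A^-0.5, so S₂/S₁ = (C_{A,2}/C_{A,1})^-0.5.
= (1.15/3.59)^(-0.5) = (0.3203)^(-0.5) = 1.77.
Selectivity toward D rises as C_A falls — low-concentration operation is favoured.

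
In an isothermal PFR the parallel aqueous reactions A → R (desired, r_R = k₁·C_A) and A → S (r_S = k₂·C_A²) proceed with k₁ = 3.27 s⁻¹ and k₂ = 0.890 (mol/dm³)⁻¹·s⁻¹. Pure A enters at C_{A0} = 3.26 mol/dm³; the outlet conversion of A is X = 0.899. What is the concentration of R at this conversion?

C_A = C_{A0}(1−X) = 0.3293 mol/dm³.
Along a PFR/batch, dC_R/dC_A = −r_R/(r_R+r_S) = −k₁/(k₁+k₂·C_A).
Integrating from C_{A0} to C_A: C_R = (3.27/0.890)·ln[(3.27+0.890·3.26)/(3.27+0.890·0.329)] = 3.674·ln(6.171/3.563) = 2.018 mol/dm³.

2.02 mol/dm³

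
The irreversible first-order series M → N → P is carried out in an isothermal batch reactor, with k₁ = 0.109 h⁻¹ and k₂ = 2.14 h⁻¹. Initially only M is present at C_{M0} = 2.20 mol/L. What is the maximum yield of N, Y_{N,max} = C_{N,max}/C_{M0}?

At the optimum, C_{N,max}/C_{M0} = (k₁/k₂)^[k₂/(k₂−k₁)].
= (0.109/2.14)^(2.14/(2.14−0.109)) = (0.05093)^(1.054) = 0.04341.

0.0434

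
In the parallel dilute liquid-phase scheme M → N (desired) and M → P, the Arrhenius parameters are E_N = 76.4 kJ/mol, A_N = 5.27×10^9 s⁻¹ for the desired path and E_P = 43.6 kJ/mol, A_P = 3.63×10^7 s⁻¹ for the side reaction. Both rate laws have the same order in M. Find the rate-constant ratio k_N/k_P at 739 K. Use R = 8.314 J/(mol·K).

k_N/k_P = (A_N/A_P)·exp[−(E_N−E_P)/(RT)] = (A_N/A_P)·exp[(E_P−E_N)/(RT)].
(E_P−E_N)/(RT) = (43.6−76.4)×10³/(8.314×739) = -32800/6144 = -5.339.
k_N/k_P = (5.27×10^9/3.63×10^7)·exp(-5.339) = 145.2 × 0.004803 = 0.697.

0.697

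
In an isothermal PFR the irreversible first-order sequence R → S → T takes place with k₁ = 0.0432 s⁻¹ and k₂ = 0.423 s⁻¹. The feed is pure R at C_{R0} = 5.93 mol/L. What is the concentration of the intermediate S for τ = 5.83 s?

0.467 mol/L

The intermediate concentration in a first-order A→B→C sequence is C_S = k₁C_{R0}(e^(−k₁τ) − e^(−k₂τ))/(k₂−k₁).
e^(−k₁τ) = e^(−0.0432×5.83) = e^(−0.2519) = 0.7774; e^(−k₂τ) = e^(−2.466) = 0.08492.
C_S = 0.0432×5.93/(0.423−0.0432) × (0.7774−0.08492) = 0.6745×0.6924 = 0.4671 mol/L.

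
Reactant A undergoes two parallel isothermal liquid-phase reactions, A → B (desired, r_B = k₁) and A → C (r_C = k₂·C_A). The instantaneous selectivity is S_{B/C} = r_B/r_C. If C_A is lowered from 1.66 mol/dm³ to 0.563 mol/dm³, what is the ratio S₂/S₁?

S_{B/C} = (k₁/k₂)·C_A⁻¹, so S₂/S₁ = (C_{A,2}/C_{A,1})⁻¹.
= 1.66/0.563 = 2.95.
Selectivity toward B rises as C_A falls — low-concentration operation is favoured.

2.95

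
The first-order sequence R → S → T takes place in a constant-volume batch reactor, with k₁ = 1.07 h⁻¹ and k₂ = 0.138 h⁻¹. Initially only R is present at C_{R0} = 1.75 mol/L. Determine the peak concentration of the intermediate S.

Evaluating C_S at t_opt = ln(k₂/k₁)/(k₂−k₁) gives C_{S,max}/C_{R0} = (k₁/k₂)^[k₂/(k₂−k₁)].
= (1.07/0.138)^(0.138/(0.138−1.07)) = (7.754)^(-0.1481) = 0.7384.
C_{S,max} = 0.7384×1.75 = 1.29 mol/L.

1.29 mol/L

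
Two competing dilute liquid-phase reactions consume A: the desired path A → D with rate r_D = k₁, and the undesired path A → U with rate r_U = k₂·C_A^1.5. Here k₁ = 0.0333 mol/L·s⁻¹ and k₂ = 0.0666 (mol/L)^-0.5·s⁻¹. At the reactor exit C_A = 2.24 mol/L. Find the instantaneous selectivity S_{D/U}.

S_{D/U} = r_D/r_U = (k₁)/(k₂·C_A^1.5) = (k₁/k₂)·C_A^-1.5.
= (0.0333) / (0.0666×2.240^1.5) = 0.03330/0.2233 = 0.149.
The undesired path is higher order in A, so low C_A (CSTR or dilute feed) favours D.

0.149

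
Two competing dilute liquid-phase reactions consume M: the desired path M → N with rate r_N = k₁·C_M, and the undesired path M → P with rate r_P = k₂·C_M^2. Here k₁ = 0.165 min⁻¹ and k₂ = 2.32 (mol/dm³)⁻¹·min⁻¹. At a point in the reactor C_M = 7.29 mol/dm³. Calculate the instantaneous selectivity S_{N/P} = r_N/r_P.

S_{N/P} = r_N/r_P = (k₁·C_M)/(k₂·C_M^2) = (k₁/k₂)·C_M⁻¹.
= (0.165×7.290) / (2.32×7.290^2) = 1.203/123.3 = 0.00976.
The undesired path is higher order in M, so low C_M (CSTR or dilute feed) favours N.

0.00976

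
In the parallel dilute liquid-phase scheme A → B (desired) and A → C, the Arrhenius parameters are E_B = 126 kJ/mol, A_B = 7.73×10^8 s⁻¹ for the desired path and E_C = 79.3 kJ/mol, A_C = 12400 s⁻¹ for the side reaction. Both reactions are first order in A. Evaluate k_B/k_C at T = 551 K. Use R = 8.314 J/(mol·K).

2.33

Since both paths have the same order in A, the concentration cancels and S_{B/C} = k_B/k_C = (A_B/A_C)·exp[(E_C−E_B)/(RT)].
(E_C−E_B)/(RT) = (79.3−126)×10³/(8.314×551) = -46700/4581 = -10.19.
k_B/k_C = (7.73×10^8/12400)·exp(-10.19) = 62339 × 3.738×10^-5 = 2.33.
Since E_B > E_C, raising the temperature improves selectivity toward B.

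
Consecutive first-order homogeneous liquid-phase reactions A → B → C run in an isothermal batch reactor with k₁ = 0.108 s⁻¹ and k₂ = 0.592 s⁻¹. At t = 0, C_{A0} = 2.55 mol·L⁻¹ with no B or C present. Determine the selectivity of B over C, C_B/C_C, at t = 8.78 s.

The intermediate concentration in a first-order A→B→C sequence is C_B = k₁C_{A0}(e^(−k₁t) − e^(−k₂t))/(k₂−k₁).
e^(−k₁t) = e^(−0.108×8.78) = e^(−0.9482) = 0.3874; e^(−k₂t) = e^(−5.198) = 0.005529.
C_B = 0.108×2.55/(0.592−0.108) × (0.3874−0.005529) = 0.5690×0.3819 = 0.2173 mol·L⁻¹.
C_A = C_{A0}e^(−k₁t) = 0.9879 mol·L⁻¹, so C_C = C_{A0}−C_A−C_B = 1.345 mol·L⁻¹; C_B/C_C = 0.162.

0.162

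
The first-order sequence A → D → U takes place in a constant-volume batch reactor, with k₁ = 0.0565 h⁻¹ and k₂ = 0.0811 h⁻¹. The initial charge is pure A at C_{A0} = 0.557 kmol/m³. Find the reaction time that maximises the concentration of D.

For first-order series the maximum of C_D occurs at t_opt = ln(k₂/k₁)/(k₂−k₁).
= ln(0.0811/0.0565)/(0.0811−0.0565) = ln(1.435)/0.02460 = 0.3614/0.02460 = 14.7 h.

14.7 h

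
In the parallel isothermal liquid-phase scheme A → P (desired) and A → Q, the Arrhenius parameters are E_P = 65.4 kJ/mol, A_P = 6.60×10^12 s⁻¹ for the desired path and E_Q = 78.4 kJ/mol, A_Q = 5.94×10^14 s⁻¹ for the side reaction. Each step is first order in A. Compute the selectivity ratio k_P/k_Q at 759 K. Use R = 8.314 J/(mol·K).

With equal orders, S_{P/Q} = k_P/k_Q = (A_P/A_Q)·exp[(E_Q−E_P)/(RT)].
(E_Q−E_P)/(RT) = (78.4−65.4)×10³/(8.314×759) = 13000/6310 = 2.060.
k_P/k_Q = (6.60×10^12/5.94×10^14)·exp(2.060) = 0.01111 × 7.847 = 0.0872.

0.0872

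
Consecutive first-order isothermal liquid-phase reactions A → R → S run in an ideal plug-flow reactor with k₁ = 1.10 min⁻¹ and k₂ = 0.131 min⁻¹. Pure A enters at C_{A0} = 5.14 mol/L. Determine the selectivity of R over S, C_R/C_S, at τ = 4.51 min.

For first-order series with pure A initially, C_R(τ) = k₁C_{A0}/(k₂−k₁)·(e^(−k₁τ) − e^(−k₂τ)).
e^(−k₁τ) = e^(−1.10×4.51) = e^(−4.961) = 0.007006; e^(−k₂τ) = e^(−0.5908) = 0.5539.
C_R = 1.10×5.14/(0.131−1.10) × (0.007006−0.5539) = (-5.835)×(-0.5469) = 3.191 mol/L.
C_A = C_{A0}e^(−k₁τ) = 0.03601 mol/L, so C_S = C_{A0}−C_A−C_R = 1.913 mol/L; C_R/C_S = 1.67.

1.67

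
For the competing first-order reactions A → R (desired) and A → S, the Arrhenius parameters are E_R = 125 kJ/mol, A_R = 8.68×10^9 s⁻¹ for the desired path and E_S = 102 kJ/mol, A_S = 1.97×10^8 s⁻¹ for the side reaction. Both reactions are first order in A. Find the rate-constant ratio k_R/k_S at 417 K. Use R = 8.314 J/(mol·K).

0.0579

Since both paths have the same order in A, the concentration cancels and S_{R/S} = k_R/k_S = (A_R/A_S)·exp[(E_S−E_R)/(RT)].
(E_S−E_R)/(RT) = (102−125)×10³/(8.314×417) = -23000/3467 = -6.634.
k_R/k_S = (8.68×10^9/1.97×10^8)·exp(-6.634) = 44.06 × 0.001315 = 0.0579.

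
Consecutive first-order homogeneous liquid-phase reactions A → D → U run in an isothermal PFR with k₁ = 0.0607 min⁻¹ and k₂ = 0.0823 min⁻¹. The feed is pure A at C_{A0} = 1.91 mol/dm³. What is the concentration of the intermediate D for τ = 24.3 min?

The intermediate concentration in a first-order A→B→C sequence is C_D = k₁C_{A0}(e^(−k₁τ) − e^(−k₂τ))/(k₂−k₁).
e^(−k₁τ) = e^(−0.0607×24.3) = e^(−1.475) = 0.2288; e^(−k₂τ) = e^(−2.000) = 0.1354.
C_D = 0.0607×1.91/(0.0823−0.0607) × (0.2288−0.1354) = 5.367×0.09343 = 0.5015 mol/dm³.

0.501 mol/dm³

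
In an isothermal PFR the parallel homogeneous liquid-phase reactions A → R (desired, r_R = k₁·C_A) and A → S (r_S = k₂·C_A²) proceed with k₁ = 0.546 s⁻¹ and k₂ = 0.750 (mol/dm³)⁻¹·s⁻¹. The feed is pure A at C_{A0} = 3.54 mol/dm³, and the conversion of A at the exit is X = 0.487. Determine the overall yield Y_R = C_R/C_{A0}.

0.106

C_A = C_{A0}(1−X) = 1.816 mol/dm³.
Along a PFR/batch, dC_R/dC_A = −r_R/(r_R+r_S) = −k₁/(k₁+k₂·C_A).
Integrating from C_{A0} to C_A: C_R = (0.546/0.750)·ln[(0.546+0.750·3.54)/(0.546+0.750·1.82)] = 0.7280·ln(3.201/1.908) = 0.3767 mol/dm³.
Y_R = C_R/C_{A0} = 0.3767/3.54 = 0.106.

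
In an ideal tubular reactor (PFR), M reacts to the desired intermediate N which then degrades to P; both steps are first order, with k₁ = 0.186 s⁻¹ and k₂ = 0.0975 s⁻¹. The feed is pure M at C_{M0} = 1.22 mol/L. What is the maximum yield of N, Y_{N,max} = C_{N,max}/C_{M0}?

At the optimum, C_{N,max}/C_{M0} = (k₁/k₂)^[k₂/(k₂−k₁)].
= (0.186/0.0975)^(0.0975/(0.0975−0.186)) = (1.908)^(-1.102) = 0.4909.

0.491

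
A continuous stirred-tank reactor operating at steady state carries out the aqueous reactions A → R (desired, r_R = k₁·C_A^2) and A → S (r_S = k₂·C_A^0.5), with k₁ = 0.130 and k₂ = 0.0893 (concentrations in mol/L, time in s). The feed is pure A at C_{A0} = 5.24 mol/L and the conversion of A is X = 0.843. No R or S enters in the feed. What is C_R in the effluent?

Exit C_A = C_{A0}(1−X) = 5.24×0.157 = 0.8227 mol/L.
A CSTR operates uniformly at the exit composition, giving r_R = 0.08798 and r_S = 0.08100 (each k·C_A^n at C_A = 0.8227).
Fraction of consumed A going to R: r_R/(r_R+r_S) = 0.5207.
C_R = 0.5207·C_{A0}·X = 0.5207×5.24×0.843 = 2.30 mol/L.

2.30 mol/L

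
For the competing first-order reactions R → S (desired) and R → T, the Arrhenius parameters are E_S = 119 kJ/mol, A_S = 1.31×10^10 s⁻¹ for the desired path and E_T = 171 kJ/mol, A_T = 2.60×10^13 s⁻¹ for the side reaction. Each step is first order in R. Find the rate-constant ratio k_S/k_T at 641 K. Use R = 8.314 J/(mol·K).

8.71

k_S/k_T = (A_S/A_T)·exp[−(E_S−E_T)/(RT)] = (A_S/A_T)·exp[(E_T−E_S)/(RT)].
(E_T−E_S)/(RT) = (171−119)×10³/(8.314×641) = 52000/5329 = 9.757.
k_S/k_T = (1.31×10^10/2.60×10^13)·exp(9.757) = 5.038×10^-4 × 17282 = 8.71.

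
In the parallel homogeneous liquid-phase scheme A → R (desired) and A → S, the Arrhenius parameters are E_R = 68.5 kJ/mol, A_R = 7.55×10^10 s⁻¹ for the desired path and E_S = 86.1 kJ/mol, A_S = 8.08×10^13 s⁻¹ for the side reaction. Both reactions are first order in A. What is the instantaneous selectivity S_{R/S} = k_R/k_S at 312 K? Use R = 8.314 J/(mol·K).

With equal orders, S_{R/S} = k_R/k_S = (A_R/A_S)·exp[(E_S−E_R)/(RT)].
(E_S−E_R)/(RT) = (86.1−68.5)×10³/(8.314×312) = 17600/2594 = 6.785.
k_R/k_S = (7.55×10^10/8.08×10^13)·exp(6.785) = 9.344×10^-4 × 884.5 = 0.826.

0.826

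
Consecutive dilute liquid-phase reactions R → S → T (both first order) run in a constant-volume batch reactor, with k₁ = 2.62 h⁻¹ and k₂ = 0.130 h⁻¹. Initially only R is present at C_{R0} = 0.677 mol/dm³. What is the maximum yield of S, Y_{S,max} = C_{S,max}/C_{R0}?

0.855

For a first-order series the maximum intermediate yield is C_{S,max}/C_{R0} = (k₁/k₂)^[k₂/(k₂−k₁)].
= (2.62/0.130)^(0.130/(0.130−2.62)) = (20.15)^(-0.05221) = 0.8549.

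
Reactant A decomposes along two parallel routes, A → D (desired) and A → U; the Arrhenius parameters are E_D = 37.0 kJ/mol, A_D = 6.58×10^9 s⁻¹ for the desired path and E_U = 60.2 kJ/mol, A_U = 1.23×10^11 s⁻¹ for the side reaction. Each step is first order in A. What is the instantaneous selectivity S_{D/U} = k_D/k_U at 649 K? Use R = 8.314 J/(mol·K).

k_D/k_U = (A_D/A_U)·exp[−(E_D−E_U)/(RT)] = (A_D/A_U)·exp[(E_U−E_D)/(RT)].
(E_U−E_D)/(RT) = (60.2−37.0)×10³/(8.314×649) = 23200/5396 = 4.300.
k_D/k_U = (6.58×10^9/1.23×10^11)·exp(4.300) = 0.05350 × 73.67 = 3.94.

3.94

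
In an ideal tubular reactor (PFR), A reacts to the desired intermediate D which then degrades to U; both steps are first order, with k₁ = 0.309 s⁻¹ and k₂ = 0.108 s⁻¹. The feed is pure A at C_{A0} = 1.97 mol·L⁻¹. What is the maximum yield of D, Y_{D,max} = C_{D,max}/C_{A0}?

0.568

For a first-order series the maximum intermediate yield is C_{D,max}/C_{A0} = (k₁/k₂)^[k₂/(k₂−k₁)].
= (0.309/0.108)^(0.108/(0.108−0.309)) = (2.861)^(-0.5373) = 0.5685.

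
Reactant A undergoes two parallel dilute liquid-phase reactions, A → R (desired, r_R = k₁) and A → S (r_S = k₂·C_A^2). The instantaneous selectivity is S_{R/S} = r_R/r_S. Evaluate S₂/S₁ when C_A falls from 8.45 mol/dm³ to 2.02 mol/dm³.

S_{R/S} = (k₁/k₂)·C_A^-2, so S₂/S₁ = (C_{A,2}/C_{A,1})^-2.
= (2.02/8.45)^(-2) = (0.2391)^(-2) = 17.5.
Selectivity toward R rises as C_A falls — low-concentration operation is favoured.

17.5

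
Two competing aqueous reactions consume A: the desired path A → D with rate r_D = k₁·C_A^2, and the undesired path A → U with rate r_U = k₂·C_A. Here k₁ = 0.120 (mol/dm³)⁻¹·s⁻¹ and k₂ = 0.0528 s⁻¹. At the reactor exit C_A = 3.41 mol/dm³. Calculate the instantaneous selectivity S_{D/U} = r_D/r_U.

7.75

S_{D/U} = r_D/r_U = (k₁·C_A^2)/(k₂·C_A) = (k₁/k₂)·C_A.
= (0.120×3.410^2) / (0.0528×3.410) = 1.395/0.1800 = 7.75.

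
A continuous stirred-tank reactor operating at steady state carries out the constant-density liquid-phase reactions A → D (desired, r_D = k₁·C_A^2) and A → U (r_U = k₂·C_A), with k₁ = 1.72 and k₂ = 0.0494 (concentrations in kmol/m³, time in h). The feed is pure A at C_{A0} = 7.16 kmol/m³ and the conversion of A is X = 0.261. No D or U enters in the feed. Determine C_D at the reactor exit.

Exit C_A = C_{A0}(1−X) = 7.16×0.739 = 5.291 kmol/m³.
Rates in a CSTR are evaluated at the outlet concentration: r_D = 1.72×5.291^2 = 48.16, r_U = 0.0494×5.291 = 0.2614.
Fraction of consumed A going to D: r_D/(r_D+r_U) = 0.9946.
C_D = 0.9946·C_{A0}·X = 0.9946×7.16×0.261 = 1.86 kmol/m³.

1.86 kmol/m³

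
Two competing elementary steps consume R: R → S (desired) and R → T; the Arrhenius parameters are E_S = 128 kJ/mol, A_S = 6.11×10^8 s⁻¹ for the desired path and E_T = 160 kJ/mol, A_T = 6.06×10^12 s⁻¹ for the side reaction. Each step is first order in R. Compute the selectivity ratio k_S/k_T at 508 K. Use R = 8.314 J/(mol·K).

0.197

With equal orders, S_{S/T} = k_S/k_T = (A_S/A_T)·exp[(E_T−E_S)/(RT)].
(E_T−E_S)/(RT) = (160−128)×10³/(8.314×508) = 32000/4224 = 7.577.
k_S/k_T = (6.11×10^8/6.06×10^12)·exp(7.577) = 1.008×10^-4 × 1952 = 0.197.
Since E_S < E_T, lowering the temperature improves selectivity toward S.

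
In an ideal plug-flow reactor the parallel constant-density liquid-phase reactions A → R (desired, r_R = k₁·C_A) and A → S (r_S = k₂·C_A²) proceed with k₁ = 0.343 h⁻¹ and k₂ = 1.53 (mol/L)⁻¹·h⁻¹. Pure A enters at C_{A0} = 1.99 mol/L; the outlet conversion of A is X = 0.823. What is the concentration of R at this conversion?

0.302 mol/L

C_A = C_{A0}(1−X) = 0.3522 mol/L.
Along a PFR/batch, dC_R/dC_A = −r_R/(r_R+r_S) = −k₁/(k₁+k₂·C_A).
Integrating from C_{A0} to C_A: C_R = (0.343/1.53)·ln[(0.343+1.53·1.99)/(0.343+1.53·0.352)] = 0.2242·ln(3.388/0.8819) = 0.3017 mol/L.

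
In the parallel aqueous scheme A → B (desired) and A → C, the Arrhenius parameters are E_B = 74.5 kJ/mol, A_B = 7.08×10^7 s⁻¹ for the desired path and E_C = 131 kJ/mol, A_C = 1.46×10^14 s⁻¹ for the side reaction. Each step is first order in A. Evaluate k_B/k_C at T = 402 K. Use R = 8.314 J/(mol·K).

k_B/k_C = (A_B/A_C)·exp[−(E_B−E_C)/(RT)] = (A_B/A_C)·exp[(E_C−E_B)/(RT)].
(E_C−E_B)/(RT) = (131−74.5)×10³/(8.314×402) = 56500/3342 = 16.90.
k_B/k_C = (7.08×10^7/1.46×10^14)·exp(16.90) = 4.849×10^-7 × 2.196×10^7 = 10.7.

10.7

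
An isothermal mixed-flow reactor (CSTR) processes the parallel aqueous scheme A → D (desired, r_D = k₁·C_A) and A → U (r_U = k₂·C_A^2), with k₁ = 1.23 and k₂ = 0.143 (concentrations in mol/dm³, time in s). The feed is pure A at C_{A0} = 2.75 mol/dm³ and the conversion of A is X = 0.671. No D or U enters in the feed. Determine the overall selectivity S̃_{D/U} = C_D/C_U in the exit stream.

Exit C_A = C_{A0}(1−X) = 2.75×0.329 = 0.9047 mol/dm³.
A CSTR operates uniformly at the exit composition, giving r_D = 1.113 and r_U = 0.1171 (each k·C_A^n at C_A = 0.9047).
Overall selectivity = C_D/C_U = r_Dτ/(r_Uτ) = r_D/r_U = 9.51.

9.51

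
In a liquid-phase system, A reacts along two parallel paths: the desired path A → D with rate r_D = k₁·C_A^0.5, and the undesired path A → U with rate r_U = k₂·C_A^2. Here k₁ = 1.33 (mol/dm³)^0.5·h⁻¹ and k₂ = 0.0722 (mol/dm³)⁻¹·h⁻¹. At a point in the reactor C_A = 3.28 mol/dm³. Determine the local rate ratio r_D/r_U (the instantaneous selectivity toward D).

S_{D/U} = r_D/r_U = (k₁·C_A^0.5)/(k₂·C_A^2) = (k₁/k₂)·C_A^-1.5.
= (1.33×3.280^0.5) / (0.0722×3.280^2) = 2.409/0.7768 = 3.10.
The undesired path is higher order in A, so low C_A (CSTR or dilute feed) favours D.

3.10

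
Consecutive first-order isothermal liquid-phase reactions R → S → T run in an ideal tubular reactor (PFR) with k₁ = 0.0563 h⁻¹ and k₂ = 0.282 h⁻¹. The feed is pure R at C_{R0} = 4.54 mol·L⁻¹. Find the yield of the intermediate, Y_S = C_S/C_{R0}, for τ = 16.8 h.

0.0947

The intermediate concentration in a first-order A→B→C sequence is C_S = k₁C_{R0}(e^(−k₁τ) − e^(−k₂τ))/(k₂−k₁).
e^(−k₁τ) = e^(−0.0563×16.8) = e^(−0.9458) = 0.3884; e^(−k₂τ) = e^(−4.738) = 0.008760.
C_S = 0.0563×4.54/(0.282−0.0563) × (0.3884−0.008760) = 1.132×0.3796 = 0.4299 mol·L⁻¹.
Y_S = C_S/C_{R0} = 0.4299/4.54 = 0.0947.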